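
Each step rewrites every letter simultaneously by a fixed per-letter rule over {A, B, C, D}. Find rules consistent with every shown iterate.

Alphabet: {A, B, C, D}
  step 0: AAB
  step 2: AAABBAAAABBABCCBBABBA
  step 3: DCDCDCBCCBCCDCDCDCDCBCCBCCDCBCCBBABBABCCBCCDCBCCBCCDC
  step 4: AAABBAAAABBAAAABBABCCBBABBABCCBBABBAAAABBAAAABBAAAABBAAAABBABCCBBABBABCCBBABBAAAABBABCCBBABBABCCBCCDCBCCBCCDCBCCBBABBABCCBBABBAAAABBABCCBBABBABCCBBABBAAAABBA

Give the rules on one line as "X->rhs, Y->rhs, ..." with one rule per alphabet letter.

  step 3 ⇒ step 4: DCDCDCBCCBCCDCDCDCDCBCCBCCDCBCCBBABBABCCBCCDCBCCBCCDC ⇒ AAA·BBA·AAA·BBA·AAA·BBA·BCC·BBA·BBA·BCC·BBA·BBA·AAA·BBA·AAA·BBA·AAA·BBA·AAA·BBA·BCC·BBA·BBA·BCC·BBA·BBA·AAA·BBA·BCC·BBA·BBA·BCC·BCC·DC·BCC·BCC·DC·BCC·BBA·BBA·BCC·BBA·BBA·AAA·BBA·BCC·BBA·BBA·BCC·BBA·BBA·AAA·BBA
    A ↦ DC
    B ↦ BCC
    C ↦ BBA
    D ↦ AAA

A->DC, B->BCC, C->BBA, D->AAA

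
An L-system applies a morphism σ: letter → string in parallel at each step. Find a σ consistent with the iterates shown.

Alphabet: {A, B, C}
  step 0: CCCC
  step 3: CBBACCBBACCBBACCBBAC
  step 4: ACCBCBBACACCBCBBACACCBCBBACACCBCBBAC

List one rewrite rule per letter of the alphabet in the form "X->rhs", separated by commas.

A->B, B->CB, C->AC

  step 3 ⇒ step 4: CBBACCBBACCBBACCBBAC ⇒ AC·CB·CB·B·AC·AC·CB·CB·B·AC·AC·CB·CB·B·AC·AC·CB·CB·B·AC
    A ↦ B
    B ↦ CB
    C ↦ AC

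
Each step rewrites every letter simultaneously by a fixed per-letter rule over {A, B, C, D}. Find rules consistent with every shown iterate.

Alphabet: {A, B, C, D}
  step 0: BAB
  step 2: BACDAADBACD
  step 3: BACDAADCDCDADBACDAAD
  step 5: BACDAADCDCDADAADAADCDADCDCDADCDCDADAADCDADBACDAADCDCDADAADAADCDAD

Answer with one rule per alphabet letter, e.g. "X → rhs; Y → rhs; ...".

A->CD, B->BA, C->A, D->AD

  step 2 ⇒ step 3: BACDAADBACD ⇒ BA·CD·A·AD·CD·CD·AD·BA·CD·A·AD
    A ↦ CD
    B ↦ BA
    C ↦ A
    D ↦ AD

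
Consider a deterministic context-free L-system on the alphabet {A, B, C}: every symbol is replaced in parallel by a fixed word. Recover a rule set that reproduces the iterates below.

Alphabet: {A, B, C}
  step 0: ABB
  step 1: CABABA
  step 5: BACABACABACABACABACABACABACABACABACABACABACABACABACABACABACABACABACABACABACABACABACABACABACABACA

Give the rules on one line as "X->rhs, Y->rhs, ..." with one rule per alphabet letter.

A->CA, B->BA, C->BA

  step 0 ⇒ step 1: ABB ⇒ CA·BA·BA
    A ↦ CA
    B ↦ BA
    C ↦ BA  (constrained at step 1)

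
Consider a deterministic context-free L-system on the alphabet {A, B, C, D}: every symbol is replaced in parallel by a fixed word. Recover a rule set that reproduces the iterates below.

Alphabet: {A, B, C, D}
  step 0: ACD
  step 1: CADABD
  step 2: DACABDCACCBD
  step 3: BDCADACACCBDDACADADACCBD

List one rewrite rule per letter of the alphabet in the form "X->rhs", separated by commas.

  step 2 ⇒ step 3: DACABDCACCBD ⇒ BD·CA·DA·CA·CC·BD·DA·CA·DA·DA·CC·BD
    A ↦ CA
    B ↦ CC
    C ↦ DA
    D ↦ BD

A->CA, B->CC, C->DA, D->BD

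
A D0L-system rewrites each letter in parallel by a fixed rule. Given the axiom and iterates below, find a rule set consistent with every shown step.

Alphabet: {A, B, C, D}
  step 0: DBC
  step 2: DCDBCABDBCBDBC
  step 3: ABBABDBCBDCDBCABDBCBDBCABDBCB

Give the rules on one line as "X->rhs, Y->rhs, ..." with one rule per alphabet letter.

  step 2 ⇒ step 3: DCDBCABDBCBDBC ⇒ AB·B·AB·DBC·B·DC·DBC·AB·DBC·B·DBC·AB·DBC·B
    A ↦ DC
    B ↦ DBC
    C ↦ B
    D ↦ AB

A->DC, B->DBC, C->B, D->AB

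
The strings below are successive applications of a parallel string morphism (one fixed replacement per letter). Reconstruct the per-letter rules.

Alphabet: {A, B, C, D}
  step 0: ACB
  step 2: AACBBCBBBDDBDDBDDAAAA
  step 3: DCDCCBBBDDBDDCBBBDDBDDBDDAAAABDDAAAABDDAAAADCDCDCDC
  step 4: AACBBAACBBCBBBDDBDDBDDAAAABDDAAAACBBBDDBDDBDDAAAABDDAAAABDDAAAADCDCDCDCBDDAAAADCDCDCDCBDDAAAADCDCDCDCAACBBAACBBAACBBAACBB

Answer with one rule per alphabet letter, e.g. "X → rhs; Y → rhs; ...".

A->DC, B->BDD, C->CBB, D->AA

  step 3 ⇒ step 4: DCDCCBBBDDBDDCBBBDDBDDBDDAAAABDDAAAABDDAAAADCDCDCDC ⇒ AA·CBB·AA·CBB·CBB·BDD·BDD·BDD·AA·AA·BDD·AA·AA·CBB·BDD·BDD·BDD·AA·AA·BDD·AA·AA·BDD·AA·AA·DC·DC·DC·DC·BDD·AA·AA·DC·DC·DC·DC·BDD·AA·AA·DC·DC·DC·DC·AA·CBB·AA·CBB·AA·CBB·AA·CBB
    A ↦ DC
    B ↦ BDD
    C ↦ CBB
    D ↦ AA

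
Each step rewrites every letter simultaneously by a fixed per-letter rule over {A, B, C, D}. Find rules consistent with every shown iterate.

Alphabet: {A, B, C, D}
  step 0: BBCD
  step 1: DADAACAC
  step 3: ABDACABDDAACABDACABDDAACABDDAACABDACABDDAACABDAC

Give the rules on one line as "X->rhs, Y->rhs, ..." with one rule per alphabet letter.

  step 0 ⇒ step 1: BBCD ⇒ DA·DA·AC·AC
    B ↦ DA
    C ↦ AC
    D ↦ AC
    A ↦ ABD  (constrained at step 1)

A->ABD, B->DA, C->AC, D->AC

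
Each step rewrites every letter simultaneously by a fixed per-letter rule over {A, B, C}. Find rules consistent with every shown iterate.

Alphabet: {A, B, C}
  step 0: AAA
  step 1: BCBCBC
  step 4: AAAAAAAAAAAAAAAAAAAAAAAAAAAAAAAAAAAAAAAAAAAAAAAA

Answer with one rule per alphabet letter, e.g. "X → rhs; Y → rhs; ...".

  step 0 ⇒ step 1: AAA ⇒ BC·BC·BC
    A ↦ BC
    B ↦ AA  (constrained at step 1)
    C ↦ AA  (constrained at step 1)

A->BC, B->AA, C->AA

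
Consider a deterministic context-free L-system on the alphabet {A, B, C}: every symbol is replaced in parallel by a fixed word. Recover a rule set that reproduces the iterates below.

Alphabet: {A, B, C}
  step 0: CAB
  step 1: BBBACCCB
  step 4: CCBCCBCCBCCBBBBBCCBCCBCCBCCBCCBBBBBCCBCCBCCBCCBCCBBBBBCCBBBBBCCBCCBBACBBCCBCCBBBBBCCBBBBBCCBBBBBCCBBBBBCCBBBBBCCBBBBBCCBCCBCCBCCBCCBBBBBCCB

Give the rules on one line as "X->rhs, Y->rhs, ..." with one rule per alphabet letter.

  step 0 ⇒ step 1: CAB ⇒ BB·BAC·CCB
    A ↦ BAC
    B ↦ CCB
    C ↦ BB

A->BAC, B->CCB, C->BB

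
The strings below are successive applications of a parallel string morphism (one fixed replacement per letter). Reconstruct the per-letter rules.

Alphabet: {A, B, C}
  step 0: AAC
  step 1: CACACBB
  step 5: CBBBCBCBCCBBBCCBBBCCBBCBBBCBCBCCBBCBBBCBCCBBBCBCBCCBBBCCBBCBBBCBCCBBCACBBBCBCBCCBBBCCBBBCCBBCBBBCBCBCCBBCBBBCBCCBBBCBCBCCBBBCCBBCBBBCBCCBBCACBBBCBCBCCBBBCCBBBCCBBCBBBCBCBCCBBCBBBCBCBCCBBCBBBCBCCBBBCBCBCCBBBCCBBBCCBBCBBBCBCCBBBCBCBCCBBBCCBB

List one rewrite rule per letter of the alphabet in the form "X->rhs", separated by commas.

  step 0 ⇒ step 1: AAC ⇒ CA·CA·CBB
    A ↦ CA
    C ↦ CBB
    B ↦ BC  (constrained at step 1)

A->CA, B->BC, C->CBB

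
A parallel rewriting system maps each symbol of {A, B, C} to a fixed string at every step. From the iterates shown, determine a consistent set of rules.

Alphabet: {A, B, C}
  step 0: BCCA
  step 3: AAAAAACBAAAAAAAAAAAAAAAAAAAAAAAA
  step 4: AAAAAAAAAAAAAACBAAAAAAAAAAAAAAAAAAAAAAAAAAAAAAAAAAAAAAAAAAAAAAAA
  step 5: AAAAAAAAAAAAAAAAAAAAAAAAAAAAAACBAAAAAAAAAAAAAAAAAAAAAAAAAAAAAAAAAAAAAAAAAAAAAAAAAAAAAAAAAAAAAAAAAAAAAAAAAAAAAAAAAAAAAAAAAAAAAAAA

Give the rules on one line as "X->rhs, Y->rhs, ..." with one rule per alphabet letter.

  step 4 ⇒ step 5: AAAAAAAAAAAAAACBAAAAAAAAAAAAAAAAAAAAAAAAAAAAAAAAAAAAAAAAAAAAAAAA ⇒ AA·AA·AA·AA·AA·AA·AA·AA·AA·AA·AA·AA·AA·AA·AA·CB·AA·AA·AA·AA·AA·AA·AA·AA·AA·AA·AA·AA·AA·AA·AA·AA·AA·AA·AA·AA·AA·AA·AA·AA·AA·AA·AA·AA·AA·AA·AA·AA·AA·AA·AA·AA·AA·AA·AA·AA·AA·AA·AA·AA·AA·AA·AA·AA
    A ↦ AA
    B ↦ CB
    C ↦ AA

A->AA, B->CB, C->AA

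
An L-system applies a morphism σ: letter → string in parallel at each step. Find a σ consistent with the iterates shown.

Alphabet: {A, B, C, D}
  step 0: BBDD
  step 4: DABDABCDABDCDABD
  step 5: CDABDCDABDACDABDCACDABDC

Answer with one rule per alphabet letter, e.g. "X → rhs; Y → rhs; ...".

A->DAB, B->D, C->A, D->C

  step 4 ⇒ step 5: DABDABCDABDCDABD ⇒ C·DAB·D·C·DAB·D·A·C·DAB·D·C·A·C·DAB·D·C
    A ↦ DAB
    B ↦ D
    C ↦ A
    D ↦ C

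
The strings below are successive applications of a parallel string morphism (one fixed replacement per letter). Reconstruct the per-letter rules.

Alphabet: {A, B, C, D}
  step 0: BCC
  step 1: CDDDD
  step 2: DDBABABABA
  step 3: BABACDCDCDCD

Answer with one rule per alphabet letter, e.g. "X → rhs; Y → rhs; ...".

  step 2 ⇒ step 3: DDBABABABA ⇒ BA·BA·C·D·C·D·C·D·C·D
    A ↦ D
    B ↦ C
    D ↦ BA
  step 0 ⇒ step 1: BCC ⇒ C·DD·DD
    C ↦ DD

A->D, B->C, C->DD, D->BA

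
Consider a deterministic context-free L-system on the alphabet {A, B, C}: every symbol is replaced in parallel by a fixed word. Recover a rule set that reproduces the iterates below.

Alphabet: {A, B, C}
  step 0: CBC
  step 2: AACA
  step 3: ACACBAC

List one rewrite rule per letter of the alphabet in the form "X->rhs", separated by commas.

A->AC, B->A, C->B

  step 2 ⇒ step 3: AACA ⇒ AC·AC·B·AC
    A ↦ AC
    C ↦ B
    B ↦ A  (constrained at step 0)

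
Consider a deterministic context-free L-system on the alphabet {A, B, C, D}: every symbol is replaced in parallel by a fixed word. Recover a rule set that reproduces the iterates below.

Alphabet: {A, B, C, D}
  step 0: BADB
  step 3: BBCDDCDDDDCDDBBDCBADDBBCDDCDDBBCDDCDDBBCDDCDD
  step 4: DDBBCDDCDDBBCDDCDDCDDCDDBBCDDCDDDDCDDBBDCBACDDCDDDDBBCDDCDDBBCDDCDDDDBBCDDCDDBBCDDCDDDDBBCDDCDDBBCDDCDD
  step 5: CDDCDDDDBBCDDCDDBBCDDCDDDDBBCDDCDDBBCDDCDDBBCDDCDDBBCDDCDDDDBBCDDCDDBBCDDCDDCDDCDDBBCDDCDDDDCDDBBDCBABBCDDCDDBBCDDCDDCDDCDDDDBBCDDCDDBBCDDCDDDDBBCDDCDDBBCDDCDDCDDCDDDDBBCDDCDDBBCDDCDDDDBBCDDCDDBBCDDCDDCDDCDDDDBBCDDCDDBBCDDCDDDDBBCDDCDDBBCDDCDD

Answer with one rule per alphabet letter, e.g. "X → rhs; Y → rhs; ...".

  step 4 ⇒ step 5: DDBBCDDCDDBBCDDCDDCDDCDDBBCDDCDDDDCDDBBDCBACDDCDDDDBBCDDCDDBBCDDCDDDDBBCDDCDDBBCDDCDDDDBBCDDCDDBBCDDCDD ⇒ CDD·CDD·D·D·BB·CDD·CDD·BB·CDD·CDD·D·D·BB·CDD·CDD·BB·CDD·CDD·BB·CDD·CDD·BB·CDD·CDD·D·D·BB·CDD·CDD·BB·CDD·CDD·CDD·CDD·BB·CDD·CDD·D·D·CDD·BB·D·CBA·BB·CDD·CDD·BB·CDD·CDD·CDD·CDD·D·D·BB·CDD·CDD·BB·CDD·CDD·D·D·BB·CDD·CDD·BB·CDD·CDD·CDD·CDD·D·D·BB·CDD·CDD·BB·CDD·CDD·D·D·BB·CDD·CDD·BB·CDD·CDD·CDD·CDD·D·D·BB·CDD·CDD·BB·CDD·CDD·D·D·BB·CDD·CDD·BB·CDD·CDD
    A ↦ CBA
    B ↦ D
    C ↦ BB
    D ↦ CDD

A->CBA, B->D, C->BB, D->CDD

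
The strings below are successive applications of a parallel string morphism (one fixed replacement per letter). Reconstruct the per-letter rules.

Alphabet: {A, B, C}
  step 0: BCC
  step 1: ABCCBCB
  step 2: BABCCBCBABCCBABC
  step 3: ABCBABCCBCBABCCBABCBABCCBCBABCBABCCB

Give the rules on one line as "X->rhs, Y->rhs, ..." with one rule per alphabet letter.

A->B, B->ABC, C->CB

  step 2 ⇒ step 3: BABCCBCBABCCBABC ⇒ ABC·B·ABC·CB·CB·ABC·CB·ABC·B·ABC·CB·CB·ABC·B·ABC·CB
    A ↦ B
    B ↦ ABC
    C ↦ CB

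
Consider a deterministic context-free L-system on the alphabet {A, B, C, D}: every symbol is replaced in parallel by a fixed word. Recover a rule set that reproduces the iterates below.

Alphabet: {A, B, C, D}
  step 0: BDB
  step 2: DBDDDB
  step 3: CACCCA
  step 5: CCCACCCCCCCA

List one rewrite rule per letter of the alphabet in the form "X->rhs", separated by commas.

A->DB, B->A, C->DD, D->C

  step 2 ⇒ step 3: DBDDDB ⇒ C·A·C·C·C·A
    B ↦ A
    D ↦ C
    A ↦ DB  (constrained at step 3)
    C ↦ DD  (constrained at step 3)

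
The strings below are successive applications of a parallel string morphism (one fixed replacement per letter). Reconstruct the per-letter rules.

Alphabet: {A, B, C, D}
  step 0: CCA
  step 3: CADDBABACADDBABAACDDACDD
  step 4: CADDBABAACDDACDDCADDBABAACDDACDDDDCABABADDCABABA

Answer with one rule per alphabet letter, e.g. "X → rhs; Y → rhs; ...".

A->DD, B->AC, C->CA, D->BA

  step 3 ⇒ step 4: CADDBABACADDBABAACDDACDD ⇒ CA·DD·BA·BA·AC·DD·AC·DD·CA·DD·BA·BA·AC·DD·AC·DD·DD·CA·BA·BA·DD·CA·BA·BA
    A ↦ DD
    B ↦ AC
    C ↦ CA
    D ↦ BA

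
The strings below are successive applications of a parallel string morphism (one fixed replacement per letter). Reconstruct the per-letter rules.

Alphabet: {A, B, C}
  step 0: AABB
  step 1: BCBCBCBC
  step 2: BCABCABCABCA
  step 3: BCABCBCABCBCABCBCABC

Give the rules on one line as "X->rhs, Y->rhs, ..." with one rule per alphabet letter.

  step 2 ⇒ step 3: BCABCABCABCA ⇒ BC·A·BC·BC·A·BC·BC·A·BC·BC·A·BC
    A ↦ BC
    B ↦ BC
    C ↦ A

A->BC, B->BC, C->A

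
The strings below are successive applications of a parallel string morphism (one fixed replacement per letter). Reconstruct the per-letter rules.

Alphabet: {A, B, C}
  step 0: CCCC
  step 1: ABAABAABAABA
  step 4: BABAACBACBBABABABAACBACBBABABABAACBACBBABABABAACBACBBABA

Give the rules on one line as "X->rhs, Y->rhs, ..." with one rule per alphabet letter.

A->B, B->AC, C->ABA

  step 0 ⇒ step 1: CCCC ⇒ ABA·ABA·ABA·ABA
    C ↦ ABA
    A ↦ B  (constrained at step 1)
    B ↦ AC  (constrained at step 1)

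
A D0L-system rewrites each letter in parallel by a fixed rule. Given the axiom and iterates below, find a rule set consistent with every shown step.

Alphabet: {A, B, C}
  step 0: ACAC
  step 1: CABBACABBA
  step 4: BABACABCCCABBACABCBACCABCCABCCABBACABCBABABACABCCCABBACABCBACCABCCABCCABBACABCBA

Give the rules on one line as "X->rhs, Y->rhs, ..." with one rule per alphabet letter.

  step 0 ⇒ step 1: ACAC ⇒ CAB·BA·CAB·BA
    A ↦ CAB
    C ↦ BA
    B ↦ C  (constrained at step 1)

A->CAB, B->C, C->BA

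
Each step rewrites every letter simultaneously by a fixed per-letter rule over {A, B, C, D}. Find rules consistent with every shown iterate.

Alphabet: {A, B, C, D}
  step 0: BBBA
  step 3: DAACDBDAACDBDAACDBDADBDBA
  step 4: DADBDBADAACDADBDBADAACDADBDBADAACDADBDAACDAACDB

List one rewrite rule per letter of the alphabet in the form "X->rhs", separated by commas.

  step 3 ⇒ step 4: DAACDBDAACDBDAACDBDADBDBA ⇒ DA·DB·DB·A·DA·AC·DA·DB·DB·A·DA·AC·DA·DB·DB·A·DA·AC·DA·DB·DA·AC·DA·AC·DB
    A ↦ DB
    B ↦ AC
    C ↦ A
    D ↦ DA

A->DB, B->AC, C->A, D->DA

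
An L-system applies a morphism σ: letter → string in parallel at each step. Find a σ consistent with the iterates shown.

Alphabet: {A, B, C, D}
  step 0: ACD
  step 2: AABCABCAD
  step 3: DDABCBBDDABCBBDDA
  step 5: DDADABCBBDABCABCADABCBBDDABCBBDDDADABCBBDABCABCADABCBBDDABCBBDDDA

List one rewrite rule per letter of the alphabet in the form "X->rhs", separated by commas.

A->D, B->ABC, C->BBD, D->A

  step 2 ⇒ step 3: AABCABCAD ⇒ D·D·ABC·BBD·D·ABC·BBD·D·A
    A ↦ D
    B ↦ ABC
    C ↦ BBD
    D ↦ A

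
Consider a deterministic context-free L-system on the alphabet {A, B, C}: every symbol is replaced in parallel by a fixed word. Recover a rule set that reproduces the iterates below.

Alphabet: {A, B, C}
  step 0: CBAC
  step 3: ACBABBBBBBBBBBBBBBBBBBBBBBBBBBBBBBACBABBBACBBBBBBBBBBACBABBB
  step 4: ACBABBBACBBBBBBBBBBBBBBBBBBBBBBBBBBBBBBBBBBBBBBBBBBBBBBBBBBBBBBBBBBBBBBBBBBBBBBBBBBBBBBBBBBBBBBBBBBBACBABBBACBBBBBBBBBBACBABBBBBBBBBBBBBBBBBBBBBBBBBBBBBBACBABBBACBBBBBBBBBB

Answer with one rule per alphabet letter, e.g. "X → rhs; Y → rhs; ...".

  step 3 ⇒ step 4: ACBABBBBBBBBBBBBBBBBBBBBBBBBBBBBBBACBABBBACBBBBBBBBBBACBABBB ⇒ ACB·A·BBB·ACB·BBB·BBB·BBB·BBB·BBB·BBB·BBB·BBB·BBB·BBB·BBB·BBB·BBB·BBB·BBB·BBB·BBB·BBB·BBB·BBB·BBB·BBB·BBB·BBB·BBB·BBB·BBB·BBB·BBB·BBB·ACB·A·BBB·ACB·BBB·BBB·BBB·ACB·A·BBB·BBB·BBB·BBB·BBB·BBB·BBB·BBB·BBB·BBB·ACB·A·BBB·ACB·BBB·BBB·BBB
    A ↦ ACB
    B ↦ BBB
    C ↦ A

A->ACB, B->BBB, C->A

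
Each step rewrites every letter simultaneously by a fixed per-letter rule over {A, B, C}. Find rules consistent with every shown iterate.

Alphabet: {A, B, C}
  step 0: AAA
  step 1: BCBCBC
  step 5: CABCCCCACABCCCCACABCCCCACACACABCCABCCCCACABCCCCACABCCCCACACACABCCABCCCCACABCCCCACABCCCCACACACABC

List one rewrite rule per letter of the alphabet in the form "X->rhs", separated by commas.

A->BC, B->CC, C->CA

  step 0 ⇒ step 1: AAA ⇒ BC·BC·BC
    A ↦ BC
    B ↦ CC  (constrained at step 1)
    C ↦ CA  (constrained at step 1)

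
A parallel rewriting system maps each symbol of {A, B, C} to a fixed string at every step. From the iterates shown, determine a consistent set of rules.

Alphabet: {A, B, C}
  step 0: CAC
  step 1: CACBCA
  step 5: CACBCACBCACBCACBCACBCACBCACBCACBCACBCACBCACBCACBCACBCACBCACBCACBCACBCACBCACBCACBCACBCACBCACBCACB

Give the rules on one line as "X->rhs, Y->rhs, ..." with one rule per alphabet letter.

A->CB, B->CB, C->CA

  step 0 ⇒ step 1: CAC ⇒ CA·CB·CA
    A ↦ CB
    C ↦ CA
    B ↦ CB  (constrained at step 1)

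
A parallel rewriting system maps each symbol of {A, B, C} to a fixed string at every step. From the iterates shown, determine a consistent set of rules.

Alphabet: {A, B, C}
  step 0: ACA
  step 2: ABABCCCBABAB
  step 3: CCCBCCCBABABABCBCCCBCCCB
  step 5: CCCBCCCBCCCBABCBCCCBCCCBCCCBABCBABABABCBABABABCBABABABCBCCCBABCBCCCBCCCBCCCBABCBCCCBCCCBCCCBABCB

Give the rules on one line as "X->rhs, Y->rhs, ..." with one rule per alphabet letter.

A->CC, B->CB, C->AB

  step 2 ⇒ step 3: ABABCCCBABAB ⇒ CC·CB·CC·CB·AB·AB·AB·CB·CC·CB·CC·CB
    A ↦ CC
    B ↦ CB
    C ↦ AB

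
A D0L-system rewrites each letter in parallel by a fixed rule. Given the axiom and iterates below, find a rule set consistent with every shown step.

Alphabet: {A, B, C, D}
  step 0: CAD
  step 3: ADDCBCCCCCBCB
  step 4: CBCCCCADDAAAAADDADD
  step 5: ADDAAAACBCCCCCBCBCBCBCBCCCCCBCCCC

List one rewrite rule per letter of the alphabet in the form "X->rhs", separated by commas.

A->CB, B->DD, C->A, D->CC

  step 4 ⇒ step 5: CBCCCCADDAAAAADDADD ⇒ A·DD·A·A·A·A·CB·CC·CC·CB·CB·CB·CB·CB·CC·CC·CB·CC·CC
    A ↦ CB
    B ↦ DD
    C ↦ A
    D ↦ CC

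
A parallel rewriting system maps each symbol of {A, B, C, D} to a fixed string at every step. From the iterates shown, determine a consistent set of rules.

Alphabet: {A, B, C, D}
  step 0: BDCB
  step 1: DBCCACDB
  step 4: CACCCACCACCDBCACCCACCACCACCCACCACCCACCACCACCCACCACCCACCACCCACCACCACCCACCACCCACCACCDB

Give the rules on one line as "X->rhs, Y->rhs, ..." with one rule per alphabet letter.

  step 0 ⇒ step 1: BDCB ⇒ DB·C·CAC·DB
    B ↦ DB
    C ↦ CAC
    D ↦ C
    A ↦ C  (constrained at step 1)

A->C, B->DB, C->CAC, D->C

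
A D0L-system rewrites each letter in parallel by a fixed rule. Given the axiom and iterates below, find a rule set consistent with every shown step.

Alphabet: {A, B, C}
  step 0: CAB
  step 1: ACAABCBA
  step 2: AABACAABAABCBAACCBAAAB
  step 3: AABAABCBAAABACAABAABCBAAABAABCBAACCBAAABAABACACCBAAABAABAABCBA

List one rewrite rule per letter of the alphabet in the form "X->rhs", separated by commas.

A->AAB, B->CBA, C->AC

  step 2 ⇒ step 3: AABACAABAABCBAACCBAAAB ⇒ AAB·AAB·CBA·AAB·AC·AAB·AAB·CBA·AAB·AAB·CBA·AC·CBA·AAB·AAB·AC·AC·CBA·AAB·AAB·AAB·CBA
    A ↦ AAB
    B ↦ CBA
    C ↦ AC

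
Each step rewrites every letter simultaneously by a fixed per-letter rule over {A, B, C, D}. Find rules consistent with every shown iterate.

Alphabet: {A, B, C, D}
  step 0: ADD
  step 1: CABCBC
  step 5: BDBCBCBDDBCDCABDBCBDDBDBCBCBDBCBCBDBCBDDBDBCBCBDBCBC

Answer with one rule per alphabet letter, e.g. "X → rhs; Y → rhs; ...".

  step 0 ⇒ step 1: ADD ⇒ CA·BC·BC
    A ↦ CA
    D ↦ BC
    B ↦ BD  (constrained at step 1)
    C ↦ D  (constrained at step 1)

A->CA, B->BD, C->D, D->BC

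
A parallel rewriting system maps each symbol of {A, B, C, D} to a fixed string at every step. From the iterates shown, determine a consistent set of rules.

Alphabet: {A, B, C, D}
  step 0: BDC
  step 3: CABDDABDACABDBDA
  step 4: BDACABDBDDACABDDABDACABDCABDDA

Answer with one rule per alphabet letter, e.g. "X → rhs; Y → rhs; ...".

  step 3 ⇒ step 4: CABDDABDACABDBDA ⇒ B·DA·CA·BD·BD·DA·CA·BD·DA·B·DA·CA·BD·CA·BD·DA
    A ↦ DA
    B ↦ CA
    C ↦ B
    D ↦ BD

A->DA, B->CA, C->B, D->BD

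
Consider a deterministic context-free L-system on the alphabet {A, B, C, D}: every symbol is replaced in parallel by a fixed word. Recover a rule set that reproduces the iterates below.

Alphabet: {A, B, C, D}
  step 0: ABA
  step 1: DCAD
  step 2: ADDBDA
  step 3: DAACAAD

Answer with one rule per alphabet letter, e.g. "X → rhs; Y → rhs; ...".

A->D, B->CA, C->DDB, D->A

  step 2 ⇒ step 3: ADDBDA ⇒ D·A·A·CA·A·D
    A ↦ D
    B ↦ CA
    D ↦ A
  step 1 ⇒ step 2: DCAD ⇒ A·DDB·D·A
    C ↦ DDB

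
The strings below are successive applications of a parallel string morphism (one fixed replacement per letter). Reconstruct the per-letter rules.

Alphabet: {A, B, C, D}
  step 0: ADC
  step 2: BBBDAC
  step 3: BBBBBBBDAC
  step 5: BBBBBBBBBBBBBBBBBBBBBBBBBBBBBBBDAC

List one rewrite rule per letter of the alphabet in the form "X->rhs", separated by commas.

A->D, B->BB, C->AC, D->B

  step 2 ⇒ step 3: BBBDAC ⇒ BB·BB·BB·B·D·AC
    A ↦ D
    B ↦ BB
    C ↦ AC
    D ↦ B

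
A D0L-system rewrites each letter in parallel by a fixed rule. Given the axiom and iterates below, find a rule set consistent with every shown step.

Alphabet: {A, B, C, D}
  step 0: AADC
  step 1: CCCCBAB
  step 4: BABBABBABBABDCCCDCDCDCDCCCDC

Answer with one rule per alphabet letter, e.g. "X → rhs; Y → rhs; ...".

A->CC, B->DC, C->B, D->BA

  step 0 ⇒ step 1: AADC ⇒ CC·CC·BA·B
    A ↦ CC
    C ↦ B
    D ↦ BA
    B ↦ DC  (constrained at step 1)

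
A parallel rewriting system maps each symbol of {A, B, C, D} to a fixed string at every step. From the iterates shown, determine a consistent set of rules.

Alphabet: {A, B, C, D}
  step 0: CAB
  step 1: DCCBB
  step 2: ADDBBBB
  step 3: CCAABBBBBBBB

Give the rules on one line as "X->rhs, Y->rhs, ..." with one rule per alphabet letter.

A->CC, B->BB, C->D, D->A

  step 2 ⇒ step 3: ADDBBBB ⇒ CC·A·A·BB·BB·BB·BB
    A ↦ CC
    B ↦ BB
    D ↦ A
  step 0 ⇒ step 1: CAB ⇒ D·CC·BB
    C ↦ D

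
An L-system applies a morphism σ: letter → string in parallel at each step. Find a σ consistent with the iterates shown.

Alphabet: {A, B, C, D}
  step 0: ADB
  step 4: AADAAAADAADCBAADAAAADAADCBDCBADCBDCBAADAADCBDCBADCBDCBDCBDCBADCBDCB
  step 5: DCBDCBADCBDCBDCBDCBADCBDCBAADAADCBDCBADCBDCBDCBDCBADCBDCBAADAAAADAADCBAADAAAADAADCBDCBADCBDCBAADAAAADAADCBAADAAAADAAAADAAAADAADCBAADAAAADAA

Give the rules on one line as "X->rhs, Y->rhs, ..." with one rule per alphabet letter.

  step 4 ⇒ step 5: AADAAAADAADCBAADAAAADAADCBDCBADCBDCBAADAADCBDCBADCBDCBDCBDCBADCBDCB ⇒ DCB·DCB·A·DCB·DCB·DCB·DCB·A·DCB·DCB·A·A·DAA·DCB·DCB·A·DCB·DCB·DCB·DCB·A·DCB·DCB·A·A·DAA·A·A·DAA·DCB·A·A·DAA·A·A·DAA·DCB·DCB·A·DCB·DCB·A·A·DAA·A·A·DAA·DCB·A·A·DAA·A·A·DAA·A·A·DAA·A·A·DAA·DCB·A·A·DAA·A·A·DAA
    A ↦ DCB
    B ↦ DAA
    C ↦ A
    D ↦ A

A->DCB, B->DAA, C->A, D->A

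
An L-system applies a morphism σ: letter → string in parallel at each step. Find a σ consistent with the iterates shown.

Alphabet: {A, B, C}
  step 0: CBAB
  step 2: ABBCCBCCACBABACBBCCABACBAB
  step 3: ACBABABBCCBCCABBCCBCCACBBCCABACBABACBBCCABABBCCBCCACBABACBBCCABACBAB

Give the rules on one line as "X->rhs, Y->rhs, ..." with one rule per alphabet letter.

  step 2 ⇒ step 3: ABBCCBCCACBABACBBCCABACBAB ⇒ ACB·AB·AB·BCC·BCC·AB·BCC·BCC·ACB·BCC·AB·ACB·AB·ACB·BCC·AB·AB·BCC·BCC·ACB·AB·ACB·BCC·AB·ACB·AB
    A ↦ ACB
    B ↦ AB
    C ↦ BCC

A->ACB, B->AB, C->BCC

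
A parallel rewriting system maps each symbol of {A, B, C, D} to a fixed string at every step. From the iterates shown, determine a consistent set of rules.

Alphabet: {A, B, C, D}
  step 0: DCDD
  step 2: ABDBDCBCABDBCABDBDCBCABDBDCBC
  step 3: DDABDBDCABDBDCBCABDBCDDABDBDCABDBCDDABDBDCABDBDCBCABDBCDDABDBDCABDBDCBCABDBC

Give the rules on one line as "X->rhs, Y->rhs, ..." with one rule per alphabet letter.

  step 2 ⇒ step 3: ABDBDCBCABDBCABDBDCBCABDBDCBC ⇒ DD·ABD·BDC·ABD·BDC·BC·ABD·BC·DD·ABD·BDC·ABD·BC·DD·ABD·BDC·ABD·BDC·BC·ABD·BC·DD·ABD·BDC·ABD·BDC·BC·ABD·BC
    A ↦ DD
    B ↦ ABD
    C ↦ BC
    D ↦ BDC

A->DD, B->ABD, C->BC, D->BDC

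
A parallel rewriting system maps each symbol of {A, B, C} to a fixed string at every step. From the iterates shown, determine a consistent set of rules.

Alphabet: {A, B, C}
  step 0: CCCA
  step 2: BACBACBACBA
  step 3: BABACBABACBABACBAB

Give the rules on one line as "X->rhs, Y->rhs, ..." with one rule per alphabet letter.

  step 2 ⇒ step 3: BACBACBACBA ⇒ BA·B·AC·BA·B·AC·BA·B·AC·BA·B
    A ↦ B
    B ↦ BA
    C ↦ AC

A->B, B->BA, C->AC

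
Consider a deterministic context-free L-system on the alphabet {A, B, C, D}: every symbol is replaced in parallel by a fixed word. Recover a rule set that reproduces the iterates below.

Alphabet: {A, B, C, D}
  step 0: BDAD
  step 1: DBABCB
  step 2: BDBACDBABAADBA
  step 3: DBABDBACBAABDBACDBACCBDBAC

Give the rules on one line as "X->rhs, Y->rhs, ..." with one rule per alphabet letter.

  step 2 ⇒ step 3: BDBACDBABAADBA ⇒ DBA·B·DBA·C·BAA·B·DBA·C·DBA·C·C·B·DBA·C
    A ↦ C
    B ↦ DBA
    C ↦ BAA
    D ↦ B

A->C, B->DBA, C->BAA, D->B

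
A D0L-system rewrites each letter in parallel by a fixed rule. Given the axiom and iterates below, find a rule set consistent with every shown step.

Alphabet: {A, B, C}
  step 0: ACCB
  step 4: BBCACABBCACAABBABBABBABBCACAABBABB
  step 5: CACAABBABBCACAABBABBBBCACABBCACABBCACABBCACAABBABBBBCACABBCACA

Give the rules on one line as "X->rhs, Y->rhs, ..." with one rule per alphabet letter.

A->BB, B->CA, C->A

  step 4 ⇒ step 5: BBCACABBCACAABBABBABBABBCACAABBABB ⇒ CA·CA·A·BB·A·BB·CA·CA·A·BB·A·BB·BB·CA·CA·BB·CA·CA·BB·CA·CA·BB·CA·CA·A·BB·A·BB·BB·CA·CA·BB·CA·CA
    A ↦ BB
    B ↦ CA
    C ↦ A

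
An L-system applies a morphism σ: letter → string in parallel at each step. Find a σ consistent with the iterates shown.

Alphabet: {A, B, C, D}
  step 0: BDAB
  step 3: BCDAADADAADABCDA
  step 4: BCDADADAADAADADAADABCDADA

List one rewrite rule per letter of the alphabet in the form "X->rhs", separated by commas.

A->DA, B->BC, C->D, D->A

  step 3 ⇒ step 4: BCDAADADAADABCDA ⇒ BC·D·A·DA·DA·A·DA·A·DA·DA·A·DA·BC·D·A·DA
    A ↦ DA
    B ↦ BC
    C ↦ D
    D ↦ A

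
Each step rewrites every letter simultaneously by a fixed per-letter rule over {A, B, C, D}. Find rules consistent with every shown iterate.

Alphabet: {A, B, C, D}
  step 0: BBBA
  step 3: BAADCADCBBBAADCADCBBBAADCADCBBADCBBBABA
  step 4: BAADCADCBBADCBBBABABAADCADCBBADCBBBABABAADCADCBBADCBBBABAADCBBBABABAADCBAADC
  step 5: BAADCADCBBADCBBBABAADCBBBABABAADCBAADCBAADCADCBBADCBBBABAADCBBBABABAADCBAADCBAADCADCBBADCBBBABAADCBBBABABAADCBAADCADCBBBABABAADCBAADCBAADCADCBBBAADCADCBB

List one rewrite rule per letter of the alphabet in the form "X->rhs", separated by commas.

  step 4 ⇒ step 5: BAADCADCBBADCBBBABABAADCADCBBADCBBBABABAADCADCBBADCBBBABAADCBBBABABAADCBAADC ⇒ BA·ADC·ADC·B·B·ADC·B·B·BA·BA·ADC·B·B·BA·BA·BA·ADC·BA·ADC·BA·ADC·ADC·B·B·ADC·B·B·BA·BA·ADC·B·B·BA·BA·BA·ADC·BA·ADC·BA·ADC·ADC·B·B·ADC·B·B·BA·BA·ADC·B·B·BA·BA·BA·ADC·BA·ADC·ADC·B·B·BA·BA·BA·ADC·BA·ADC·BA·ADC·ADC·B·B·BA·ADC·ADC·B·B
    A ↦ ADC
    B ↦ BA
    C ↦ B
    D ↦ B

A->ADC, B->BA, C->B, D->B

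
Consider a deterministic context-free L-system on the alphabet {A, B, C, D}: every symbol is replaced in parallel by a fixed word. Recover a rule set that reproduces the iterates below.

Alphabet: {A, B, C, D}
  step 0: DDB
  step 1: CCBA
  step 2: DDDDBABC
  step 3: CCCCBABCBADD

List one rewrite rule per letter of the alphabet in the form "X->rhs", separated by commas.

A->BC, B->BA, C->DD, D->C

  step 2 ⇒ step 3: DDDDBABC ⇒ C·C·C·C·BA·BC·BA·DD
    A ↦ BC
    B ↦ BA
    C ↦ DD
    D ↦ C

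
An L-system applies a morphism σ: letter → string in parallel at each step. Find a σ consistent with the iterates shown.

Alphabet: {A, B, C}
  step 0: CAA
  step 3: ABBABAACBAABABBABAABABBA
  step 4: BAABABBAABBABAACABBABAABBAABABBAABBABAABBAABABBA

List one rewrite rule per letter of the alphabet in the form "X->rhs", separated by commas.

A->BA, B->AB, C->AC

  step 3 ⇒ step 4: ABBABAACBAABABBABAABABBA ⇒ BA·AB·AB·BA·AB·BA·BA·AC·AB·BA·BA·AB·BA·AB·AB·BA·AB·BA·BA·AB·BA·AB·AB·BA
    A ↦ BA
    B ↦ AB
    C ↦ AC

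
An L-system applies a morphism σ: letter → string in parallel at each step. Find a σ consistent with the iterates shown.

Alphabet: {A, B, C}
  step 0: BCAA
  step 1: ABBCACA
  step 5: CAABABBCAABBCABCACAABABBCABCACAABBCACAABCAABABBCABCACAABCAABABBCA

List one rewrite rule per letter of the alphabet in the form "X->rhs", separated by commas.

A->CA, B->AB, C->B

  step 0 ⇒ step 1: BCAA ⇒ AB·B·CA·CA
    A ↦ CA
    B ↦ AB
    C ↦ B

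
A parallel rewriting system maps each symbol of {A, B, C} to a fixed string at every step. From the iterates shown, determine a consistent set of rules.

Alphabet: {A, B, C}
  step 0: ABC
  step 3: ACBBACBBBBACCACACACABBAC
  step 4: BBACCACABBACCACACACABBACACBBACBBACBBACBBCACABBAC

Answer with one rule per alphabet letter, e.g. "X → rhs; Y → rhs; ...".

  step 3 ⇒ step 4: ACBBACBBBBACCACACACABBAC ⇒ BB·AC·CA·CA·BB·AC·CA·CA·CA·CA·BB·AC·AC·BB·AC·BB·AC·BB·AC·BB·CA·CA·BB·AC
    A ↦ BB
    B ↦ CA
    C ↦ AC

A->BB, B->CA, C->AC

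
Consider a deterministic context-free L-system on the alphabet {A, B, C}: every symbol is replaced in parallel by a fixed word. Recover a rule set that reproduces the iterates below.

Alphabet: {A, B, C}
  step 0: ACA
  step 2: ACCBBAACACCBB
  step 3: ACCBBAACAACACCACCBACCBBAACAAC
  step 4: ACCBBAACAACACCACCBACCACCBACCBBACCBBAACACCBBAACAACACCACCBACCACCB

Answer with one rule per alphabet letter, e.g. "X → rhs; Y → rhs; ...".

  step 3 ⇒ step 4: ACCBBAACAACACCACCBACCBBAACAAC ⇒ ACC·B·B·AAC·AAC·ACC·ACC·B·ACC·ACC·B·ACC·B·B·ACC·B·B·AAC·ACC·B·B·AAC·AAC·ACC·ACC·B·ACC·ACC·B
    A ↦ ACC
    B ↦ AAC
    C ↦ B

A->ACC, B->AAC, C->B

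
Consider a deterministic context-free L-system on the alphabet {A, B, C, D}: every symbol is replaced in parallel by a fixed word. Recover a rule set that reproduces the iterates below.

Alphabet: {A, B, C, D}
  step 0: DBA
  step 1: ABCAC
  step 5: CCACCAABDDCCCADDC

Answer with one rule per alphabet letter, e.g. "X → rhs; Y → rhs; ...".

A->C, B->CA, C->D, D->AB

  step 0 ⇒ step 1: DBA ⇒ AB·CA·C
    A ↦ C
    B ↦ CA
    D ↦ AB
    C ↦ D  (constrained at step 1)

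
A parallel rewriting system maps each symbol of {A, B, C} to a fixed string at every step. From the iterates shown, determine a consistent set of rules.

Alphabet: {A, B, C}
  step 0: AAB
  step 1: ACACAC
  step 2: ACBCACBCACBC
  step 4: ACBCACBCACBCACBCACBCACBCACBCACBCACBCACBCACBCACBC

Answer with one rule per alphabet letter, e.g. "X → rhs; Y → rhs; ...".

A->AC, B->AC, C->BC

  step 1 ⇒ step 2: ACACAC ⇒ AC·BC·AC·BC·AC·BC
    A ↦ AC
    C ↦ BC
  step 0 ⇒ step 1: AAB ⇒ AC·AC·AC
    B ↦ AC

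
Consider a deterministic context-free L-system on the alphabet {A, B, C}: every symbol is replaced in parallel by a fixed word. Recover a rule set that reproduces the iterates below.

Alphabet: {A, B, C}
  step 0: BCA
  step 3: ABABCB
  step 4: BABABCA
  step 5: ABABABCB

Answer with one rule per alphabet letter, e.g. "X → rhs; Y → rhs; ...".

  step 4 ⇒ step 5: BABABCA ⇒ A·B·A·B·A·BC·B
    A ↦ B
    B ↦ A
    C ↦ BC

A->B, B->A, C->BC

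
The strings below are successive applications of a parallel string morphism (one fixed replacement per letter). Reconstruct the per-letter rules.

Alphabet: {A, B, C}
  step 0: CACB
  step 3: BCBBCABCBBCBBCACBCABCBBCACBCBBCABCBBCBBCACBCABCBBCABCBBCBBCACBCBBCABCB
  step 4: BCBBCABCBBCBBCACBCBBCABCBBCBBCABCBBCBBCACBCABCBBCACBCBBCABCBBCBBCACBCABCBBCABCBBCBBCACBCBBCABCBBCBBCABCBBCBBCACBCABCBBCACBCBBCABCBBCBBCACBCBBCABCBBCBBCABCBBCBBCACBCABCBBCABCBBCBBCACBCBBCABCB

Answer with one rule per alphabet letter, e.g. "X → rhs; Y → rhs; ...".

A->C, B->BCB, C->BCA

  step 3 ⇒ step 4: BCBBCABCBBCBBCACBCABCBBCACBCBBCABCBBCBBCACBCABCBBCABCBBCBBCACBCBBCABCB ⇒ BCB·BCA·BCB·BCB·BCA·C·BCB·BCA·BCB·BCB·BCA·BCB·BCB·BCA·C·BCA·BCB·BCA·C·BCB·BCA·BCB·BCB·BCA·C·BCA·BCB·BCA·BCB·BCB·BCA·C·BCB·BCA·BCB·BCB·BCA·BCB·BCB·BCA·C·BCA·BCB·BCA·C·BCB·BCA·BCB·BCB·BCA·C·BCB·BCA·BCB·BCB·BCA·BCB·BCB·BCA·C·BCA·BCB·BCA·BCB·BCB·BCA·C·BCB·BCA·BCB
    A ↦ C
    B ↦ BCB
    C ↦ BCA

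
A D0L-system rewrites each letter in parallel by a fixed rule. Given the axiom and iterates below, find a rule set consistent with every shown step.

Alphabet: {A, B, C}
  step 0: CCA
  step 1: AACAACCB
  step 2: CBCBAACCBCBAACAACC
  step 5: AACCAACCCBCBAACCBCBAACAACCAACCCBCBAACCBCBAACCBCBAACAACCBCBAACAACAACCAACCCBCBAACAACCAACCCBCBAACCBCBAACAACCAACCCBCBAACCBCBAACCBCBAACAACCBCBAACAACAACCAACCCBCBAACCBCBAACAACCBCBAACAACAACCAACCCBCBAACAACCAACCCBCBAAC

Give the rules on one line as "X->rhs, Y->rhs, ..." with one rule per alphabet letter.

  step 1 ⇒ step 2: AACAACCB ⇒ CB·CB·AAC·CB·CB·AAC·AAC·C
    A ↦ CB
    B ↦ C
    C ↦ AAC

A->CB, B->C, C->AAC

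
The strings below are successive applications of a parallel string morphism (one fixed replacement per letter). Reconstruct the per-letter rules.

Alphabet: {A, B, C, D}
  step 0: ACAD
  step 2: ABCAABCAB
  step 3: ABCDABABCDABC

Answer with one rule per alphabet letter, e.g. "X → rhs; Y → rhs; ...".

A->AB, B->C, C->D, D->A

  step 2 ⇒ step 3: ABCAABCAB ⇒ AB·C·D·AB·AB·C·D·AB·C
    A ↦ AB
    B ↦ C
    C ↦ D
    D ↦ A  (constrained at step 0)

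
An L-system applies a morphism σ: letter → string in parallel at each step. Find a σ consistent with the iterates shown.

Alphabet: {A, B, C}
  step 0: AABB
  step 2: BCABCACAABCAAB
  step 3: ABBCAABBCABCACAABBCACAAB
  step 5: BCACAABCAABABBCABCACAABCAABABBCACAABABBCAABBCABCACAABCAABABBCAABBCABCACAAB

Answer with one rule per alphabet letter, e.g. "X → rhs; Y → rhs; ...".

A->CA, B->AB, C->B

  step 2 ⇒ step 3: BCABCACAABCAAB ⇒ AB·B·CA·AB·B·CA·B·CA·CA·AB·B·CA·CA·AB
    A ↦ CA
    B ↦ AB
    C ↦ B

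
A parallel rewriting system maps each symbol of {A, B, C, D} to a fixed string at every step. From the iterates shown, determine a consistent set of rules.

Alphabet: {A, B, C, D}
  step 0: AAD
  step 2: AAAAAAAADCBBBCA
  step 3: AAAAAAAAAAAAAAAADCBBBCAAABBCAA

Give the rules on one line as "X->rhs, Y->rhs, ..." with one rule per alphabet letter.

  step 2 ⇒ step 3: AAAAAAAADCBBBCA ⇒ AA·AA·AA·AA·AA·AA·AA·AA·DCB·BBC·A·A·A·BBC·AA
    A ↦ AA
    B ↦ A
    C ↦ BBC
    D ↦ DCB

A->AA, B->A, C->BBC, D->DCB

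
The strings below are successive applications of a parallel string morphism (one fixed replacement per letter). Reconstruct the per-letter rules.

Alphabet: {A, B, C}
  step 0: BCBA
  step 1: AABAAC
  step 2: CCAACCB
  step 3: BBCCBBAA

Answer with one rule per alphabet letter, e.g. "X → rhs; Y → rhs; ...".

  step 2 ⇒ step 3: CCAACCB ⇒ B·B·C·C·B·B·AA
    A ↦ C
    B ↦ AA
    C ↦ B

A->C, B->AA, C->B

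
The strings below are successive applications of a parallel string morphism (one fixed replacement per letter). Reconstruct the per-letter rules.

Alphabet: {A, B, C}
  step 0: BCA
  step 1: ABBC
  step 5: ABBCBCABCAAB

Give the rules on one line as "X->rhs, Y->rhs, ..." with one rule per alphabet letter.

A->BC, B->A, C->B

  step 0 ⇒ step 1: BCA ⇒ A·B·BC
    A ↦ BC
    B ↦ A
    C ↦ B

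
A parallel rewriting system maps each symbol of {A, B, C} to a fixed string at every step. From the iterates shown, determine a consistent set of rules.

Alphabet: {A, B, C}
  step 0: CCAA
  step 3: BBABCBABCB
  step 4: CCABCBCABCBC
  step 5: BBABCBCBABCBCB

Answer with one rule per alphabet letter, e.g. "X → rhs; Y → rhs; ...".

  step 4 ⇒ step 5: CCABCBCABCBC ⇒ B·B·AB·C·B·C·B·AB·C·B·C·B
    A ↦ AB
    B ↦ C
    C ↦ B

A->AB, B->C, C->B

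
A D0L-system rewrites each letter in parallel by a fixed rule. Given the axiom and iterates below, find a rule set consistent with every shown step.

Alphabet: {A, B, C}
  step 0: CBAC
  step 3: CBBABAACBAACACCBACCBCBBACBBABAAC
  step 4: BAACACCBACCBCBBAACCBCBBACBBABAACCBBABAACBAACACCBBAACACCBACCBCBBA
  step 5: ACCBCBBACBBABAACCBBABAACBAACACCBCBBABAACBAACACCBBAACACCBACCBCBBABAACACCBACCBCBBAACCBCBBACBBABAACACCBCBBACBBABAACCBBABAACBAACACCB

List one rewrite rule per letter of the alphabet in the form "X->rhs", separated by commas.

  step 4 ⇒ step 5: BAACACCBACCBCBBAACCBCBBACBBABAACCBBABAACBAACACCBBAACACCBACCBCBBA ⇒ AC·CB·CB·BA·CB·BA·BA·AC·CB·BA·BA·AC·BA·AC·AC·CB·CB·BA·BA·AC·BA·AC·AC·CB·BA·AC·AC·CB·AC·CB·CB·BA·BA·AC·AC·CB·AC·CB·CB·BA·AC·CB·CB·BA·CB·BA·BA·AC·AC·CB·CB·BA·CB·BA·BA·AC·CB·BA·BA·AC·BA·AC·AC·CB
    A ↦ CB
    B ↦ AC
    C ↦ BA

A->CB, B->AC, C->BA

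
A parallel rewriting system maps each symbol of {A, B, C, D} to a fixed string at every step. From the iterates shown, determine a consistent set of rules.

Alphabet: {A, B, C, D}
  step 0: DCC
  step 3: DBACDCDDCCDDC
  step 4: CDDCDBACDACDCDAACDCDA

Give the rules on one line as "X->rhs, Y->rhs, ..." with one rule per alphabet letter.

  step 3 ⇒ step 4: DBACDCDDCCDDC ⇒ CD·DC·DB·A·CD·A·CD·CD·A·A·CD·CD·A
    A ↦ DB
    B ↦ DC
    C ↦ A
    D ↦ CD

A->DB, B->DC, C->A, D->CD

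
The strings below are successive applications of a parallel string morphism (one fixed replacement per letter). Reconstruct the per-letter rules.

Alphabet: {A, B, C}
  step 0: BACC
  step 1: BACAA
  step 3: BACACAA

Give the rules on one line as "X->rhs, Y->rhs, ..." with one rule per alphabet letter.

  step 0 ⇒ step 1: BACC ⇒ BA·C·A·A
    A ↦ C
    B ↦ BA
    C ↦ A

A->C, B->BA, C->A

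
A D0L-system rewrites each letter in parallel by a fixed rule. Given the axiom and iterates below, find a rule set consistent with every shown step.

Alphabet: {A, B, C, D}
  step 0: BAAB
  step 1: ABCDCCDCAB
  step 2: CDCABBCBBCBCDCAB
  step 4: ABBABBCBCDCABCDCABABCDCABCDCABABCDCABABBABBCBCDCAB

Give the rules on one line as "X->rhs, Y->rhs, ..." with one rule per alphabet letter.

  step 1 ⇒ step 2: ABCDCCDCAB ⇒ CDC·AB·B·C·B·B·C·B·CDC·AB
    A ↦ CDC
    B ↦ AB
    C ↦ B
    D ↦ C

A->CDC, B->AB, C->B, D->C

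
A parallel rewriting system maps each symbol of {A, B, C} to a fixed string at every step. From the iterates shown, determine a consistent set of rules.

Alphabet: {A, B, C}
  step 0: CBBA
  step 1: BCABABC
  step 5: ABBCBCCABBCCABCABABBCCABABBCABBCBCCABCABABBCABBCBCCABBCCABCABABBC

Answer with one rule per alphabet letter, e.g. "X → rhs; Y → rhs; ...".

A->C, B->AB, C->BC

  step 0 ⇒ step 1: CBBA ⇒ BC·AB·AB·C
    A ↦ C
    B ↦ AB
    C ↦ BC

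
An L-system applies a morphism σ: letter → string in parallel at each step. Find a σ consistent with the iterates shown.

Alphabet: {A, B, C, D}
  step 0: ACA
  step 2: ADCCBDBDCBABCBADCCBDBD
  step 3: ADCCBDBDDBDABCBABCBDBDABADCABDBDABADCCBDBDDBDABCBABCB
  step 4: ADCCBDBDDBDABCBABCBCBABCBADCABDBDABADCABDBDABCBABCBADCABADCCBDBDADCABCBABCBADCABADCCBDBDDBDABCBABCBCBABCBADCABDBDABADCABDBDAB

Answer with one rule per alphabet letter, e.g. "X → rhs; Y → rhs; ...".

A->ADC, B->AB, C->DBD, D->CB

  step 3 ⇒ step 4: ADCCBDBDDBDABCBABCBDBDABADCABDBDABADCCBDBDDBDABCBABCB ⇒ ADC·CB·DBD·DBD·AB·CB·AB·CB·CB·AB·CB·ADC·AB·DBD·AB·ADC·AB·DBD·AB·CB·AB·CB·ADC·AB·ADC·CB·DBD·ADC·AB·CB·AB·CB·ADC·AB·ADC·CB·DBD·DBD·AB·CB·AB·CB·CB·AB·CB·ADC·AB·DBD·AB·ADC·AB·DBD·AB
    A ↦ ADC
    B ↦ AB
    C ↦ DBD
    D ↦ CB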